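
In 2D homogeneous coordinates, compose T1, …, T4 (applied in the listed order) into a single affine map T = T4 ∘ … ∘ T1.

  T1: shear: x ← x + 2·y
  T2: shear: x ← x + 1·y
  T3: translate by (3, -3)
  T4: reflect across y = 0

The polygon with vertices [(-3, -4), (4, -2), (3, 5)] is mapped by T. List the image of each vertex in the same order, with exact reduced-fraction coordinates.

image vertices: (-12, 7), (1, 5), (21, -2)

T1 shear: x ← x + 2·y: (-3, -4) → (-11, -4); (4, -2) → (0, -2); (3, 5) → (13, 5)
T2 shear: x ← x + 1·y: (-11, -4) → (-15, -4); (0, -2) → (-2, -2); (13, 5) → (18, 5)
T3 translate by (3, -3): (-15, -4) → (-12, -7); (-2, -2) → (1, -5); (18, 5) → (21, 2)
T4 reflect across y = 0: (-12, -7) → (-12, 7); (1, -5) → (1, 5); (21, 2) → (21, -2)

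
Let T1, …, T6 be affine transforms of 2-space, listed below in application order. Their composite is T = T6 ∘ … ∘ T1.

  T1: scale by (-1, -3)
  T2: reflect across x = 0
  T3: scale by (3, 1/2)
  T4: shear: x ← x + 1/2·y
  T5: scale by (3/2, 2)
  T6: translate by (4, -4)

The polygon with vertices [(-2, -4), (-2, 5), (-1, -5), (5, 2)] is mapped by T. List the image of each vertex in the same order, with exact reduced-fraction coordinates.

image vertices: (-1/2, 8), (-85/8, -19), (41/8, 11), (97/4, -10)

T1 scale by (-1, -3): (-2, -4) → (2, 12); (-2, 5) → (2, -15); (-1, -5) → (1, 15); (5, 2) → (-5, -6)
T2 reflect across x = 0: (2, 12) → (-2, 12); (2, -15) → (-2, -15); (1, 15) → (-1, 15); (-5, -6) → (5, -6)
T3 scale by (3, 1/2): (-2, 12) → (-6, 6); (-2, -15) → (-6, -15/2); (-1, 15) → (-3, 15/2); (5, -6) → (15, -3)
T4 shear: x ← x + 1/2·y: (-6, 6) → (-3, 6); (-6, -15/2) → (-39/4, -15/2); (-3, 15/2) → (3/4, 15/2); (15, -3) → (27/2, -3)
T5 scale by (3/2, 2): (-3, 6) → (-9/2, 12); (-39/4, -15/2) → (-117/8, -15); (3/4, 15/2) → (9/8, 15); (27/2, -3) → (81/4, -6)
T6 translate by (4, -4): (-9/2, 12) → (-1/2, 8); (-117/8, -15) → (-85/8, -19); (9/8, 15) → (41/8, 11); (81/4, -6) → (97/4, -10)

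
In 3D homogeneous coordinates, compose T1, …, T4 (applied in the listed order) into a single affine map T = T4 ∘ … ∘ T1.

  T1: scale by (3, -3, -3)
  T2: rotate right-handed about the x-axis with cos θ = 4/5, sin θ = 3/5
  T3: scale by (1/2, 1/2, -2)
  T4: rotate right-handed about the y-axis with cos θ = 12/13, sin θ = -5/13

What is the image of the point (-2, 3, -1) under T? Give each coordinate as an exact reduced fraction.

T1 scale by (3, -3, -3): (-2, 3, -1) → (-6, -9, 3)
T2 rotate right-handed about the x-axis with cos θ = 4/5, sin θ = 3/5: (-6, -9, 3) → (-6, -9, -3)
T3 scale by (1/2, 1/2, -2): (-6, -9, -3) → (-3, -9/2, 6)
T4 rotate right-handed about the y-axis with cos θ = 12/13, sin θ = -5/13: (-3, -9/2, 6) → (-66/13, -9/2, 57/13)

T(p) = (-66/13, -9/2, 57/13)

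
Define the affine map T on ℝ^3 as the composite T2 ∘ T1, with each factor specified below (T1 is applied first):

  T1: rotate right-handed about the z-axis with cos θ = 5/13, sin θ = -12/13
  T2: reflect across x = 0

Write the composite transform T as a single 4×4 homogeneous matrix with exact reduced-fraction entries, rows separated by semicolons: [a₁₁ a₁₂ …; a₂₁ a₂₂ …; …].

T1 = [5/13 12/13 0 0; -12/13 5/13 0 0; 0 0 1 0; 0 0 0 1]
T2·T1 = [-5/13 -12/13 0 0; -12/13 5/13 0 0; 0 0 1 0; 0 0 0 1]

T = [-5/13 -12/13 0 0; -12/13 5/13 0 0; 0 0 1 0; 0 0 0 1]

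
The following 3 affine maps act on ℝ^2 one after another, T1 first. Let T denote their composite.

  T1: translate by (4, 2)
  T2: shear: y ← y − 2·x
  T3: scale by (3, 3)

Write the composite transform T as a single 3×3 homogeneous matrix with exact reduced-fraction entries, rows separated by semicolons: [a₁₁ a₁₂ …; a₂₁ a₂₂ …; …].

T = [3 0 12; -6 3 -18; 0 0 1]

T1 = [1 0 4; 0 1 2; 0 0 1]
T2·T1 = [1 0 4; -2 1 -6; 0 0 1]
T3·…·T1 = [3 0 12; -6 3 -18; 0 0 1]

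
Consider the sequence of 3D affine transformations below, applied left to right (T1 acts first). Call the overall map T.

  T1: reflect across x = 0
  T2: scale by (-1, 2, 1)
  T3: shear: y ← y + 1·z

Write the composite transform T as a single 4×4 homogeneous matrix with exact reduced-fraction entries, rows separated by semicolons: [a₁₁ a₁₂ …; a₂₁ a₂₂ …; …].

T = [1 0 0 0; 0 2 1 0; 0 0 1 0; 0 0 0 1]

T1 = [-1 0 0 0; 0 1 0 0; 0 0 1 0; 0 0 0 1]
T2·T1 = [1 0 0 0; 0 2 0 0; 0 0 1 0; 0 0 0 1]
T3·…·T1 = [1 0 0 0; 0 2 1 0; 0 0 1 0; 0 0 0 1]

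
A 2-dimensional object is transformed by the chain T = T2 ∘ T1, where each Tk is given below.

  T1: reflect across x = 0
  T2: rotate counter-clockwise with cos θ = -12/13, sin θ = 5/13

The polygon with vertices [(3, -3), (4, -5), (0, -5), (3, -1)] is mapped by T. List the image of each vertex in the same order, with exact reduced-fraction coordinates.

T1 reflect across x = 0: (3, -3) → (-3, -3); (4, -5) → (-4, -5); (0, -5) → (0, -5); (3, -1) → (-3, -1)
T2 rotate counter-clockwise with cos θ = -12/13, sin θ = 5/13: (-3, -3) → (51/13, 21/13); (-4, -5) → (73/13, 40/13); (0, -5) → (25/13, 60/13); (-3, -1) → (41/13, -3/13)

image vertices: (51/13, 21/13), (73/13, 40/13), (25/13, 60/13), (41/13, -3/13)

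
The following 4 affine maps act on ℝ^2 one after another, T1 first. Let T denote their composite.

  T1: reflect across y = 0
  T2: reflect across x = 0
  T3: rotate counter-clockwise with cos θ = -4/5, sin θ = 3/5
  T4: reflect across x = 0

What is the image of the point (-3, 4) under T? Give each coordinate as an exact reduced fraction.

T(p) = (0, 5)

T1 reflect across y = 0: (-3, 4) → (-3, -4)
T2 reflect across x = 0: (-3, -4) → (3, -4)
T3 rotate counter-clockwise with cos θ = -4/5, sin θ = 3/5: (3, -4) → (0, 5)
T4 reflect across x = 0: (0, 5) → (0, 5)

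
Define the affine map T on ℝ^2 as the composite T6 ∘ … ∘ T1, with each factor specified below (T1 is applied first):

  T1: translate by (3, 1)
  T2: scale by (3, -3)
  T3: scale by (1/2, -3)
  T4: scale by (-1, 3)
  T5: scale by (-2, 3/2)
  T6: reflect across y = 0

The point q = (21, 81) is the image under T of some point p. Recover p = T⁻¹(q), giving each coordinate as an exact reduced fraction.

T1 = [1 0 3; 0 1 1; 0 0 1]
T2·T1 = [3 0 9; 0 -3 -3; 0 0 1]
T3·…·T1 = [3/2 0 9/2; 0 9 9; 0 0 1]
T4·…·T1 = [-3/2 0 -9/2; 0 27 27; 0 0 1]
T5·…·T1 = [3 0 9; 0 81/2 81/2; 0 0 1]
T6·…·T1 = [3 0 9; 0 -81/2 -81/2; 0 0 1]
det M = -243/2; M⁻¹ = [1/3 0 -3; 0 -2/81 -1; 0 0 1]
M⁻¹ · (21, 81)ᵀ = (4, -3)ᵀ

p = (4, -3)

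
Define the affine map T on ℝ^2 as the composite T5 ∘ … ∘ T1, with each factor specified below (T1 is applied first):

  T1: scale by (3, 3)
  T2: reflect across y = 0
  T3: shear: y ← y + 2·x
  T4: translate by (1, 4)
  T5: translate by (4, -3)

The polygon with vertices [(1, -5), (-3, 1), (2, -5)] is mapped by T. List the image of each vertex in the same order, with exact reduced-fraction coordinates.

T1 scale by (3, 3): (1, -5) → (3, -15); (-3, 1) → (-9, 3); (2, -5) → (6, -15)
T2 reflect across y = 0: (3, -15) → (3, 15); (-9, 3) → (-9, -3); (6, -15) → (6, 15)
T3 shear: y ← y + 2·x: (3, 15) → (3, 21); (-9, -3) → (-9, -21); (6, 15) → (6, 27)
T4 translate by (1, 4): (3, 21) → (4, 25); (-9, -21) → (-8, -17); (6, 27) → (7, 31)
T5 translate by (4, -3): (4, 25) → (8, 22); (-8, -17) → (-4, -20); (7, 31) → (11, 28)

image vertices: (8, 22), (-4, -20), (11, 28)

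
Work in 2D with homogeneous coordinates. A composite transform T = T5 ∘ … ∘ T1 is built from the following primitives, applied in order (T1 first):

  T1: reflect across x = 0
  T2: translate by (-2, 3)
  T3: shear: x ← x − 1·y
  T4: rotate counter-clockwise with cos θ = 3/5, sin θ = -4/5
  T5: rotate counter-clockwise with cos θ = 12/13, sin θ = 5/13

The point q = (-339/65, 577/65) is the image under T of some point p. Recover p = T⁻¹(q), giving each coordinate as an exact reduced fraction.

p = (2, 2)

T1 = [-1 0 0; 0 1 0; 0 0 1]
T2·T1 = [-1 0 -2; 0 1 3; 0 0 1]
T3·…·T1 = [-1 -1 -5; 0 1 3; 0 0 1]
T4·…·T1 = [-3/5 1/5 -3/5; 4/5 7/5 29/5; 0 0 1]
T5·…·T1 = [-56/65 -23/65 -181/65; 33/65 89/65 333/65; 0 0 1]
det M = -1; M⁻¹ = [-89/65 -23/65 -2; 33/65 56/65 -3; 0 0 1]
M⁻¹ · (-339/65, 577/65)ᵀ = (2, 2)ᵀ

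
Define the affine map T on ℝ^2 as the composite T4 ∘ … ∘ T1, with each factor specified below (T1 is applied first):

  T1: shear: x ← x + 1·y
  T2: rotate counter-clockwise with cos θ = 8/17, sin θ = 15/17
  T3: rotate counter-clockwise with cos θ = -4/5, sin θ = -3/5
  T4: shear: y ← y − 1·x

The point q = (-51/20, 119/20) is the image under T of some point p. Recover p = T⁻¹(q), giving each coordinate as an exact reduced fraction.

T1 = [1 1 0; 0 1 0; 0 0 1]
T2·T1 = [8/17 -7/17 0; 15/17 23/17 0; 0 0 1]
T3·…·T1 = [13/85 97/85 0; -84/85 -71/85 0; 0 0 1]
T4·…·T1 = [13/85 97/85 0; -97/85 -168/85 0; 0 0 1]
det M = 1; M⁻¹ = [-168/85 -97/85 0; 97/85 13/85 0; 0 0 1]
M⁻¹ · (-51/20, 119/20)ᵀ = (-7/4, -2)ᵀ

p = (-7/4, -2)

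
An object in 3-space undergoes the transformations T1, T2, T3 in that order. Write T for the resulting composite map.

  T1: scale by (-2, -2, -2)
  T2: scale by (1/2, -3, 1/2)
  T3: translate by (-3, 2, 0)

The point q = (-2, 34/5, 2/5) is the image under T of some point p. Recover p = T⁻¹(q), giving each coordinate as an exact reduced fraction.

T1 = [-2 0 0 0; 0 -2 0 0; 0 0 -2 0; 0 0 0 1]
T2·T1 = [-1 0 0 0; 0 6 0 0; 0 0 -1 0; 0 0 0 1]
T3·…·T1 = [-1 0 0 -3; 0 6 0 2; 0 0 -1 0; 0 0 0 1]
det M = 6; M⁻¹ = [-1 0 0 -3; 0 1/6 0 -1/3; 0 0 -1 0; 0 0 0 1]
M⁻¹ · (-2, 34/5, 2/5)ᵀ = (-1, 4/5, -2/5)ᵀ

p = (-1, 4/5, -2/5)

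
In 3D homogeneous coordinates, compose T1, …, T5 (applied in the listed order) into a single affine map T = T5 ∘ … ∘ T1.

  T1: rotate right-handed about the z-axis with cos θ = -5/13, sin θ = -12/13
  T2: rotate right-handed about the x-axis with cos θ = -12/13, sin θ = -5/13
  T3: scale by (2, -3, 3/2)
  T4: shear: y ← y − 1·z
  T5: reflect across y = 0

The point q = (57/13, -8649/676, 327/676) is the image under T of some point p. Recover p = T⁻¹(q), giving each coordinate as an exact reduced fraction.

T1 = [-5/13 12/13 0 0; -12/13 -5/13 0 0; 0 0 1 0; 0 0 0 1]
T2·T1 = [-5/13 12/13 0 0; 144/169 60/169 5/13 0; 60/169 25/169 -12/13 0; 0 0 0 1]
T3·…·T1 = [-10/13 24/13 0 0; -432/169 -180/169 -15/13 0; 90/169 75/338 -18/13 0; 0 0 0 1]
T4·…·T1 = [-10/13 24/13 0 0; -522/169 -435/338 3/13 0; 90/169 75/338 -18/13 0; 0 0 0 1]
T5·…·T1 = [-10/13 24/13 0 0; 522/169 435/338 -3/13 0; 90/169 75/338 -18/13 0; 0 0 0 1]
det M = 9; M⁻¹ = [-5/26 48/169 -8/169 0; 6/13 20/169 -10/507 0; 0 5/39 -29/39 0; 0 0 0 1]
M⁻¹ · (57/13, -8649/676, 327/676)ᵀ = (-9/2, 1/2, -2)ᵀ

p = (-9/2, 1/2, -2)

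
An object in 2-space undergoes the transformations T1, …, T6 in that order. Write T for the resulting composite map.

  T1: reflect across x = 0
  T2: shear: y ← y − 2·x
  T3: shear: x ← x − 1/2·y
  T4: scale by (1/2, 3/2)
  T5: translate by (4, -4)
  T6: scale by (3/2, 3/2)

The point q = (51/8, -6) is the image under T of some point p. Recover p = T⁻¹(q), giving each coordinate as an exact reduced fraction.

p = (-1/2, 1)

T1 = [-1 0 0; 0 1 0; 0 0 1]
T2·T1 = [-1 0 0; 2 1 0; 0 0 1]
T3·…·T1 = [-2 -1/2 0; 2 1 0; 0 0 1]
T4·…·T1 = [-1 -1/4 0; 3 3/2 0; 0 0 1]
T5·…·T1 = [-1 -1/4 4; 3 3/2 -4; 0 0 1]
T6·…·T1 = [-3/2 -3/8 6; 9/2 9/4 -6; 0 0 1]
det M = -27/16; M⁻¹ = [-4/3 -2/9 20/3; 8/3 8/9 -32/3; 0 0 1]
M⁻¹ · (51/8, -6)ᵀ = (-1/2, 1)ᵀ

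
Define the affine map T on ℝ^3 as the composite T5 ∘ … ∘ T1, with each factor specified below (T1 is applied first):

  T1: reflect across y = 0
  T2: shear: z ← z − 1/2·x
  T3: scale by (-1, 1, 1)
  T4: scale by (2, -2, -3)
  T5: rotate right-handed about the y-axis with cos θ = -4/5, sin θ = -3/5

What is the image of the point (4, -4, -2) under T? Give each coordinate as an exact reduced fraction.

T1 reflect across y = 0: (4, -4, -2) → (4, 4, -2)
T2 shear: z ← z − 1/2·x: (4, 4, -2) → (4, 4, -4)
T3 scale by (-1, 1, 1): (4, 4, -4) → (-4, 4, -4)
T4 scale by (2, -2, -3): (-4, 4, -4) → (-8, -8, 12)
T5 rotate right-handed about the y-axis with cos θ = -4/5, sin θ = -3/5: (-8, -8, 12) → (-4/5, -8, -72/5)

T(p) = (-4/5, -8, -72/5)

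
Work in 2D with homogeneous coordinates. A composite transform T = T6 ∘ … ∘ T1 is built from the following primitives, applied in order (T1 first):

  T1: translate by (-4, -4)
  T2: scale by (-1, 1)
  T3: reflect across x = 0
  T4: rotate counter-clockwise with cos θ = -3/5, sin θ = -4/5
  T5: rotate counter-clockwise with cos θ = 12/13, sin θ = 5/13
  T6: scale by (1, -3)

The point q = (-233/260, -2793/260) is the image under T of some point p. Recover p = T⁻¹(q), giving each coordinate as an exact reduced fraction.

p = (3/4, 9/4)

T1 = [1 0 -4; 0 1 -4; 0 0 1]
T2·T1 = [-1 0 4; 0 1 -4; 0 0 1]
T3·…·T1 = [1 0 -4; 0 1 -4; 0 0 1]
T4·…·T1 = [-3/5 4/5 -4/5; -4/5 -3/5 28/5; 0 0 1]
T5·…·T1 = [-16/65 63/65 -188/65; -63/65 -16/65 316/65; 0 0 1]
T6·…·T1 = [-16/65 63/65 -188/65; 189/65 48/65 -948/65; 0 0 1]
det M = -3; M⁻¹ = [-16/65 21/65 4; 63/65 16/195 4; 0 0 1]
M⁻¹ · (-233/260, -2793/260)ᵀ = (3/4, 9/4)ᵀ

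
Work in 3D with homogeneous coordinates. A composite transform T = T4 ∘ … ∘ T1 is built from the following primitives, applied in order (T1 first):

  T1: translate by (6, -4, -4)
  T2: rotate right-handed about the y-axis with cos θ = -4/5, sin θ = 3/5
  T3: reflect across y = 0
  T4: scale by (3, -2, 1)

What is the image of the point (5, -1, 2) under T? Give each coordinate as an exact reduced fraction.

T(p) = (-30, -10, -5)

T1 translate by (6, -4, -4): (5, -1, 2) → (11, -5, -2)
T2 rotate right-handed about the y-axis with cos θ = -4/5, sin θ = 3/5: (11, -5, -2) → (-10, -5, -5)
T3 reflect across y = 0: (-10, -5, -5) → (-10, 5, -5)
T4 scale by (3, -2, 1): (-10, 5, -5) → (-30, -10, -5)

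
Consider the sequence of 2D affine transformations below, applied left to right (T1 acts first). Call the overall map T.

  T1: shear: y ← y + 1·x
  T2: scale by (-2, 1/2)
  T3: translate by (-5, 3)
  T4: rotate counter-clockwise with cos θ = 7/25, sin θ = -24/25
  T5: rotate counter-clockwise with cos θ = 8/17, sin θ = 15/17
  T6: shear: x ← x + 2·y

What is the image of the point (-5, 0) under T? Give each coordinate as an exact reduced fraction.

T(p) = (3339/850, -227/425)

T1 shear: y ← y + 1·x: (-5, 0) → (-5, -5)
T2 scale by (-2, 1/2): (-5, -5) → (10, -5/2)
T3 translate by (-5, 3): (10, -5/2) → (5, 1/2)
T4 rotate counter-clockwise with cos θ = 7/25, sin θ = -24/25: (5, 1/2) → (47/25, -233/50)
T5 rotate counter-clockwise with cos θ = 8/17, sin θ = 15/17: (47/25, -233/50) → (4247/850, -227/425)
T6 shear: x ← x + 2·y: (4247/850, -227/425) → (3339/850, -227/425)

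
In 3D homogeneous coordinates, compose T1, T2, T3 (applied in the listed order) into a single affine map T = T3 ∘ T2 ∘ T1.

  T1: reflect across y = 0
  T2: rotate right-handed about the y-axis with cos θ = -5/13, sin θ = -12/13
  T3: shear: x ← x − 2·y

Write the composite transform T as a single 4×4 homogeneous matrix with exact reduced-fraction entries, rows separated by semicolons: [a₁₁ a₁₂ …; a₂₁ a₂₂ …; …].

T1 = [1 0 0 0; 0 -1 0 0; 0 0 1 0; 0 0 0 1]
T2·T1 = [-5/13 0 -12/13 0; 0 -1 0 0; 12/13 0 -5/13 0; 0 0 0 1]
T3·…·T1 = [-5/13 2 -12/13 0; 0 -1 0 0; 12/13 0 -5/13 0; 0 0 0 1]

T = [-5/13 2 -12/13 0; 0 -1 0 0; 12/13 0 -5/13 0; 0 0 0 1]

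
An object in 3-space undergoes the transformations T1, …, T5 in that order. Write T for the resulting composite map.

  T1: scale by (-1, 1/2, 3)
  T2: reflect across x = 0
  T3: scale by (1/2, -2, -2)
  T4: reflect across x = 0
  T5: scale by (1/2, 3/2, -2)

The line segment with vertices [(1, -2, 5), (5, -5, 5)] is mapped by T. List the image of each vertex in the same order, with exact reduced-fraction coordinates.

T1 scale by (-1, 1/2, 3): (1, -2, 5) → (-1, -1, 15); (5, -5, 5) → (-5, -5/2, 15)
T2 reflect across x = 0: (-1, -1, 15) → (1, -1, 15); (-5, -5/2, 15) → (5, -5/2, 15)
T3 scale by (1/2, -2, -2): (1, -1, 15) → (1/2, 2, -30); (5, -5/2, 15) → (5/2, 5, -30)
T4 reflect across x = 0: (1/2, 2, -30) → (-1/2, 2, -30); (5/2, 5, -30) → (-5/2, 5, -30)
T5 scale by (1/2, 3/2, -2): (-1/2, 2, -30) → (-1/4, 3, 60); (-5/2, 5, -30) → (-5/4, 15/2, 60)

image vertices: (-1/4, 3, 60), (-5/4, 15/2, 60)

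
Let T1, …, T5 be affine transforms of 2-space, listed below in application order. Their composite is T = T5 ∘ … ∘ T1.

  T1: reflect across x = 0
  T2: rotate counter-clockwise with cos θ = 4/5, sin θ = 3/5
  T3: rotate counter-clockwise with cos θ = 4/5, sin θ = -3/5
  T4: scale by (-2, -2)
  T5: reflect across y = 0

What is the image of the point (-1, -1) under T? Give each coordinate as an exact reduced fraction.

T1 reflect across x = 0: (-1, -1) → (1, -1)
T2 rotate counter-clockwise with cos θ = 4/5, sin θ = 3/5: (1, -1) → (7/5, -1/5)
T3 rotate counter-clockwise with cos θ = 4/5, sin θ = -3/5: (7/5, -1/5) → (1, -1)
T4 scale by (-2, -2): (1, -1) → (-2, 2)
T5 reflect across y = 0: (-2, 2) → (-2, -2)

T(p) = (-2, -2)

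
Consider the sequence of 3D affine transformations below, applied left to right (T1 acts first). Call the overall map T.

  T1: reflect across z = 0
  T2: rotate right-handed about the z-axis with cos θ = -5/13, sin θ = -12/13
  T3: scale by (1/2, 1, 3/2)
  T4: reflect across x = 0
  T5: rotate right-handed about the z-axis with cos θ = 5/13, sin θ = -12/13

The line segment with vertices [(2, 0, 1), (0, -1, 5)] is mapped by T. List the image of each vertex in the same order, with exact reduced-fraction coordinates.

T1 reflect across z = 0: (2, 0, 1) → (2, 0, -1); (0, -1, 5) → (0, -1, -5)
T2 rotate right-handed about the z-axis with cos θ = -5/13, sin θ = -12/13: (2, 0, -1) → (-10/13, -24/13, -1); (0, -1, -5) → (-12/13, 5/13, -5)
T3 scale by (1/2, 1, 3/2): (-10/13, -24/13, -1) → (-5/13, -24/13, -3/2); (-12/13, 5/13, -5) → (-6/13, 5/13, -15/2)
T4 reflect across x = 0: (-5/13, -24/13, -3/2) → (5/13, -24/13, -3/2); (-6/13, 5/13, -15/2) → (6/13, 5/13, -15/2)
T5 rotate right-handed about the z-axis with cos θ = 5/13, sin θ = -12/13: (5/13, -24/13, -3/2) → (-263/169, -180/169, -3/2); (6/13, 5/13, -15/2) → (90/169, -47/169, -15/2)

image vertices: (-263/169, -180/169, -3/2), (90/169, -47/169, -15/2)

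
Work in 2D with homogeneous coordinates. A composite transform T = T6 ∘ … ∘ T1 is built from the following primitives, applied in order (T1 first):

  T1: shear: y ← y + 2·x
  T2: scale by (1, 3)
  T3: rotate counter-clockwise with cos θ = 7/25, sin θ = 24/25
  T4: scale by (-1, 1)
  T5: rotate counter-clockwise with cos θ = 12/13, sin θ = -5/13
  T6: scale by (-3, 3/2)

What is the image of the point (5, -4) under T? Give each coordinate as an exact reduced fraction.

T(p) = (-17982/325, 2901/650)

T1 shear: y ← y + 2·x: (5, -4) → (5, 6)
T2 scale by (1, 3): (5, 6) → (5, 18)
T3 rotate counter-clockwise with cos θ = 7/25, sin θ = 24/25: (5, 18) → (-397/25, 246/25)
T4 scale by (-1, 1): (-397/25, 246/25) → (397/25, 246/25)
T5 rotate counter-clockwise with cos θ = 12/13, sin θ = -5/13: (397/25, 246/25) → (5994/325, 967/325)
T6 scale by (-3, 3/2): (5994/325, 967/325) → (-17982/325, 2901/650)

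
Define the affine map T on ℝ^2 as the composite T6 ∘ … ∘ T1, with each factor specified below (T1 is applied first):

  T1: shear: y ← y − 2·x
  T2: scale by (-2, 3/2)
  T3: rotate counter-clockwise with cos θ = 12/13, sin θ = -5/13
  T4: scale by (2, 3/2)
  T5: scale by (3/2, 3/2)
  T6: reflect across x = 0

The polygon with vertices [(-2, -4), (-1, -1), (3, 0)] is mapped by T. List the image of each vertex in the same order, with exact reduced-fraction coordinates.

T1 shear: y ← y − 2·x: (-2, -4) → (-2, 0); (-1, -1) → (-1, 1); (3, 0) → (3, -6)
T2 scale by (-2, 3/2): (-2, 0) → (4, 0); (-1, 1) → (2, 3/2); (3, -6) → (-6, -9)
T3 rotate counter-clockwise with cos θ = 12/13, sin θ = -5/13: (4, 0) → (48/13, -20/13); (2, 3/2) → (63/26, 8/13); (-6, -9) → (-9, -6)
T4 scale by (2, 3/2): (48/13, -20/13) → (96/13, -30/13); (63/26, 8/13) → (63/13, 12/13); (-9, -6) → (-18, -9)
T5 scale by (3/2, 3/2): (96/13, -30/13) → (144/13, -45/13); (63/13, 12/13) → (189/26, 18/13); (-18, -9) → (-27, -27/2)
T6 reflect across x = 0: (144/13, -45/13) → (-144/13, -45/13); (189/26, 18/13) → (-189/26, 18/13); (-27, -27/2) → (27, -27/2)

image vertices: (-144/13, -45/13), (-189/26, 18/13), (27, -27/2)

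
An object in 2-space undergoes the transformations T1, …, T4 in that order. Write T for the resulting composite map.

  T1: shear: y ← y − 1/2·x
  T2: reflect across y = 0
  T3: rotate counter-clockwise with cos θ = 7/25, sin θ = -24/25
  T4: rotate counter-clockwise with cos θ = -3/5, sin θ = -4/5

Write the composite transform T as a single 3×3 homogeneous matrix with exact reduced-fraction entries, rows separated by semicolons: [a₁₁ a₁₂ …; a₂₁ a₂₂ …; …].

T = [-139/125 44/125 0; -29/250 117/125 0; 0 0 1]

T1 = [1 0 0; -1/2 1 0; 0 0 1]
T2·T1 = [1 0 0; 1/2 -1 0; 0 0 1]
T3·…·T1 = [19/25 -24/25 0; -41/50 -7/25 0; 0 0 1]
T4·…·T1 = [-139/125 44/125 0; -29/250 117/125 0; 0 0 1]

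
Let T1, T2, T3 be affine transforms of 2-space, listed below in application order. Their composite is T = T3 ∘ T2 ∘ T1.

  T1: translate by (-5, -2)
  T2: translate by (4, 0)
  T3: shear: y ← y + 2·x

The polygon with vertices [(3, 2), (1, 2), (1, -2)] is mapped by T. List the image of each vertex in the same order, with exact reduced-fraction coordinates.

image vertices: (2, 4), (0, 0), (0, -4)

T1 translate by (-5, -2): (3, 2) → (-2, 0); (1, 2) → (-4, 0); (1, -2) → (-4, -4)
T2 translate by (4, 0): (-2, 0) → (2, 0); (-4, 0) → (0, 0); (-4, -4) → (0, -4)
T3 shear: y ← y + 2·x: (2, 0) → (2, 4); (0, 0) → (0, 0); (0, -4) → (0, -4)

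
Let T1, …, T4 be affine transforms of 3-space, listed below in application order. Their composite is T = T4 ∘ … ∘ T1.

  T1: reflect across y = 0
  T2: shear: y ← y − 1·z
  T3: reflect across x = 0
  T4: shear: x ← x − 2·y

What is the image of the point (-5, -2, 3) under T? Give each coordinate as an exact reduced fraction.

T(p) = (7, -1, 3)

T1 reflect across y = 0: (-5, -2, 3) → (-5, 2, 3)
T2 shear: y ← y − 1·z: (-5, 2, 3) → (-5, -1, 3)
T3 reflect across x = 0: (-5, -1, 3) → (5, -1, 3)
T4 shear: x ← x − 2·y: (5, -1, 3) → (7, -1, 3)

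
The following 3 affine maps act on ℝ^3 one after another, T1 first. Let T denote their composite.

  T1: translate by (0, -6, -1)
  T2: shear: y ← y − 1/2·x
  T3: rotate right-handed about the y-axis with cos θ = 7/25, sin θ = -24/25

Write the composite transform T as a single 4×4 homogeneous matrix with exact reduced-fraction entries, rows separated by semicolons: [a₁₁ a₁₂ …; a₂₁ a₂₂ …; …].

T = [7/25 0 -24/25 24/25; -1/2 1 0 -6; 24/25 0 7/25 -7/25; 0 0 0 1]

T1 = [1 0 0 0; 0 1 0 -6; 0 0 1 -1; 0 0 0 1]
T2·T1 = [1 0 0 0; -1/2 1 0 -6; 0 0 1 -1; 0 0 0 1]
T3·…·T1 = [7/25 0 -24/25 24/25; -1/2 1 0 -6; 24/25 0 7/25 -7/25; 0 0 0 1]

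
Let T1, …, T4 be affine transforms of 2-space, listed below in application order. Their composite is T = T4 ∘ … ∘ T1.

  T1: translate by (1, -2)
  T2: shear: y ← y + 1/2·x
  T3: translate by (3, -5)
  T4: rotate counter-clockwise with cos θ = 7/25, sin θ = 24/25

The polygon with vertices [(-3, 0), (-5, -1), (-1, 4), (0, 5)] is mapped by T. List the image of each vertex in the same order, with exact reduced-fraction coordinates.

image vertices: (199/25, -32/25), (233/25, -94/25), (93/25, 51/25), (64/25, 171/50)

T1 translate by (1, -2): (-3, 0) → (-2, -2); (-5, -1) → (-4, -3); (-1, 4) → (0, 2); (0, 5) → (1, 3)
T2 shear: y ← y + 1/2·x: (-2, -2) → (-2, -3); (-4, -3) → (-4, -5); (0, 2) → (0, 2); (1, 3) → (1, 7/2)
T3 translate by (3, -5): (-2, -3) → (1, -8); (-4, -5) → (-1, -10); (0, 2) → (3, -3); (1, 7/2) → (4, -3/2)
T4 rotate counter-clockwise with cos θ = 7/25, sin θ = 24/25: (1, -8) → (199/25, -32/25); (-1, -10) → (233/25, -94/25); (3, -3) → (93/25, 51/25); (4, -3/2) → (64/25, 171/50)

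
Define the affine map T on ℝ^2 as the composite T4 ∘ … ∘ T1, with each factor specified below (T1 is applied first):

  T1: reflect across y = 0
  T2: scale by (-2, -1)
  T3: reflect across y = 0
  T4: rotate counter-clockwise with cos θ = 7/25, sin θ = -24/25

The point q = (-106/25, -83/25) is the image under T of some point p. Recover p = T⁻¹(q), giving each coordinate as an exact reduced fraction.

T1 = [1 0 0; 0 -1 0; 0 0 1]
T2·T1 = [-2 0 0; 0 1 0; 0 0 1]
T3·…·T1 = [-2 0 0; 0 -1 0; 0 0 1]
T4·…·T1 = [-14/25 -24/25 0; 48/25 -7/25 0; 0 0 1]
det M = 2; M⁻¹ = [-7/50 12/25 0; -24/25 -7/25 0; 0 0 1]
M⁻¹ · (-106/25, -83/25)ᵀ = (-1, 5)ᵀ

p = (-1, 5)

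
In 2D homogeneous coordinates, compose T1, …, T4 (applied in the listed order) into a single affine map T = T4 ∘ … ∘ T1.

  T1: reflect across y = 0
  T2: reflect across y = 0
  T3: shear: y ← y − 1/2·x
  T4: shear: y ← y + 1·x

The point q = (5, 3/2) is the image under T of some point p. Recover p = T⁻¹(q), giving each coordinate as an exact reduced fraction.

T1 = [1 0 0; 0 -1 0; 0 0 1]
T2·T1 = [1 0 0; 0 1 0; 0 0 1]
T3·…·T1 = [1 0 0; -1/2 1 0; 0 0 1]
T4·…·T1 = [1 0 0; 1/2 1 0; 0 0 1]
det M = 1; M⁻¹ = [1 0 0; -1/2 1 0; 0 0 1]
M⁻¹ · (5, 3/2)ᵀ = (5, -1)ᵀ

p = (5, -1)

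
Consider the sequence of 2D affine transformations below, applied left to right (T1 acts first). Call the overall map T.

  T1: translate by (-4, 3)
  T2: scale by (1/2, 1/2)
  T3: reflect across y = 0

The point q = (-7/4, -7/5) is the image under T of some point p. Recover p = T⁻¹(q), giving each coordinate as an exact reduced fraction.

T1 = [1 0 -4; 0 1 3; 0 0 1]
T2·T1 = [1/2 0 -2; 0 1/2 3/2; 0 0 1]
T3·…·T1 = [1/2 0 -2; 0 -1/2 -3/2; 0 0 1]
det M = -1/4; M⁻¹ = [2 0 4; 0 -2 -3; 0 0 1]
M⁻¹ · (-7/4, -7/5)ᵀ = (1/2, -1/5)ᵀ

p = (1/2, -1/5)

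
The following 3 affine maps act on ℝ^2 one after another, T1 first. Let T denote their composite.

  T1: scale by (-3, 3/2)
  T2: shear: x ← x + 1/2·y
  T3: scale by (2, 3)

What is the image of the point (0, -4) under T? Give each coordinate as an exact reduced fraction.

T1 scale by (-3, 3/2): (0, -4) → (0, -6)
T2 shear: x ← x + 1/2·y: (0, -6) → (-3, -6)
T3 scale by (2, 3): (-3, -6) → (-6, -18)

T(p) = (-6, -18)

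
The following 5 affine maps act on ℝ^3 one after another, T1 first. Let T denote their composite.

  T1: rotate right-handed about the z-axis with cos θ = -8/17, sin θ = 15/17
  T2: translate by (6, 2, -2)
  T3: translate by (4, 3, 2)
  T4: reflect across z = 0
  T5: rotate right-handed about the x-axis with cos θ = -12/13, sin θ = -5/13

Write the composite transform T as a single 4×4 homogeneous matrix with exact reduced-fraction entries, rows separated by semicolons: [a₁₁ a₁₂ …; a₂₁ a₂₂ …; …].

T1 = [-8/17 -15/17 0 0; 15/17 -8/17 0 0; 0 0 1 0; 0 0 0 1]
T2·T1 = [-8/17 -15/17 0 6; 15/17 -8/17 0 2; 0 0 1 -2; 0 0 0 1]
T3·…·T1 = [-8/17 -15/17 0 10; 15/17 -8/17 0 5; 0 0 1 0; 0 0 0 1]
T4·…·T1 = [-8/17 -15/17 0 10; 15/17 -8/17 0 5; 0 0 -1 0; 0 0 0 1]
T5·…·T1 = [-8/17 -15/17 0 10; -180/221 96/221 -5/13 -60/13; -75/221 40/221 12/13 -25/13; 0 0 0 1]

T = [-8/17 -15/17 0 10; -180/221 96/221 -5/13 -60/13; -75/221 40/221 12/13 -25/13; 0 0 0 1]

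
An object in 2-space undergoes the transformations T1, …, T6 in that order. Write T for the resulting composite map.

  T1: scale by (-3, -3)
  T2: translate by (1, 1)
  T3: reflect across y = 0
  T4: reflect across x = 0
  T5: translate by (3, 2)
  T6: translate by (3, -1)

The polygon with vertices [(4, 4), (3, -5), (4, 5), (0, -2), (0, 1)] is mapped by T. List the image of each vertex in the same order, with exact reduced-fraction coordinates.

T1 scale by (-3, -3): (4, 4) → (-12, -12); (3, -5) → (-9, 15); (4, 5) → (-12, -15); (0, -2) → (0, 6); (0, 1) → (0, -3)
T2 translate by (1, 1): (-12, -12) → (-11, -11); (-9, 15) → (-8, 16); (-12, -15) → (-11, -14); (0, 6) → (1, 7); (0, -3) → (1, -2)
T3 reflect across y = 0: (-11, -11) → (-11, 11); (-8, 16) → (-8, -16); (-11, -14) → (-11, 14); (1, 7) → (1, -7); (1, -2) → (1, 2)
T4 reflect across x = 0: (-11, 11) → (11, 11); (-8, -16) → (8, -16); (-11, 14) → (11, 14); (1, -7) → (-1, -7); (1, 2) → (-1, 2)
T5 translate by (3, 2): (11, 11) → (14, 13); (8, -16) → (11, -14); (11, 14) → (14, 16); (-1, -7) → (2, -5); (-1, 2) → (2, 4)
T6 translate by (3, -1): (14, 13) → (17, 12); (11, -14) → (14, -15); (14, 16) → (17, 15); (2, -5) → (5, -6); (2, 4) → (5, 3)

image vertices: (17, 12), (14, -15), (17, 15), (5, -6), (5, 3)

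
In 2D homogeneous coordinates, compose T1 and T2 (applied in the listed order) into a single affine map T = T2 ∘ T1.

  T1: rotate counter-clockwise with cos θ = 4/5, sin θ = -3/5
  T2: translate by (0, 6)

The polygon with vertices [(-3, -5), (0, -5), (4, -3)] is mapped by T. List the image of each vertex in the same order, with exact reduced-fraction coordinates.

T1 rotate counter-clockwise with cos θ = 4/5, sin θ = -3/5: (-3, -5) → (-27/5, -11/5); (0, -5) → (-3, -4); (4, -3) → (7/5, -24/5)
T2 translate by (0, 6): (-27/5, -11/5) → (-27/5, 19/5); (-3, -4) → (-3, 2); (7/5, -24/5) → (7/5, 6/5)

image vertices: (-27/5, 19/5), (-3, 2), (7/5, 6/5)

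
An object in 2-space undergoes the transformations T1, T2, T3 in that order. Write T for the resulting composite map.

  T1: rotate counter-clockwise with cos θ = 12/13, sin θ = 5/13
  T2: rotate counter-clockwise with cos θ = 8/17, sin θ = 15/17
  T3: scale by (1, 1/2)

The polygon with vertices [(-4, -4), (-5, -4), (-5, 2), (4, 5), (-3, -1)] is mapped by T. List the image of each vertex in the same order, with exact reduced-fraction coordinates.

T1 rotate counter-clockwise with cos θ = 12/13, sin θ = 5/13: (-4, -4) → (-28/13, -68/13); (-5, -4) → (-40/13, -73/13); (-5, 2) → (-70/13, -1/13); (4, 5) → (23/13, 80/13); (-3, -1) → (-31/13, -27/13)
T2 rotate counter-clockwise with cos θ = 8/17, sin θ = 15/17: (-28/13, -68/13) → (796/221, -964/221); (-40/13, -73/13) → (775/221, -1184/221); (-70/13, -1/13) → (-545/221, -1058/221); (23/13, 80/13) → (-1016/221, 985/221); (-31/13, -27/13) → (157/221, -681/221)
T3 scale by (1, 1/2): (796/221, -964/221) → (796/221, -482/221); (775/221, -1184/221) → (775/221, -592/221); (-545/221, -1058/221) → (-545/221, -529/221); (-1016/221, 985/221) → (-1016/221, 985/442); (157/221, -681/221) → (157/221, -681/442)

image vertices: (796/221, -482/221), (775/221, -592/221), (-545/221, -529/221), (-1016/221, 985/442), (157/221, -681/442)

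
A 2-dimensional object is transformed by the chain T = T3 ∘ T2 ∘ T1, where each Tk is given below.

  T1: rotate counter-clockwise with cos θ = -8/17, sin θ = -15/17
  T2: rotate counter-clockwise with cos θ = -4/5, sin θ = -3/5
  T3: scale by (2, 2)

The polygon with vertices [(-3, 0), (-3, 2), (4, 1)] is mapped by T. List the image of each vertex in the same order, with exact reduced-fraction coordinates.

image vertices: (78/85, -504/85), (-258/85, -556/85), (-16/5, 38/5)

T1 rotate counter-clockwise with cos θ = -8/17, sin θ = -15/17: (-3, 0) → (24/17, 45/17); (-3, 2) → (54/17, 29/17); (4, 1) → (-1, -4)
T2 rotate counter-clockwise with cos θ = -4/5, sin θ = -3/5: (24/17, 45/17) → (39/85, -252/85); (54/17, 29/17) → (-129/85, -278/85); (-1, -4) → (-8/5, 19/5)
T3 scale by (2, 2): (39/85, -252/85) → (78/85, -504/85); (-129/85, -278/85) → (-258/85, -556/85); (-8/5, 19/5) → (-16/5, 38/5)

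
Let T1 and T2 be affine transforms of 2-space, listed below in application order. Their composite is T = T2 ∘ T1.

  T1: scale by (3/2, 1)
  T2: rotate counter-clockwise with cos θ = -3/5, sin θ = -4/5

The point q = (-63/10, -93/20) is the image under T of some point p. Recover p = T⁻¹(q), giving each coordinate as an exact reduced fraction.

T1 = [3/2 0 0; 0 1 0; 0 0 1]
T2·T1 = [-9/10 4/5 0; -6/5 -3/5 0; 0 0 1]
det M = 3/2; M⁻¹ = [-2/5 -8/15 0; 4/5 -3/5 0; 0 0 1]
M⁻¹ · (-63/10, -93/20)ᵀ = (5, -9/4)ᵀ

p = (5, -9/4)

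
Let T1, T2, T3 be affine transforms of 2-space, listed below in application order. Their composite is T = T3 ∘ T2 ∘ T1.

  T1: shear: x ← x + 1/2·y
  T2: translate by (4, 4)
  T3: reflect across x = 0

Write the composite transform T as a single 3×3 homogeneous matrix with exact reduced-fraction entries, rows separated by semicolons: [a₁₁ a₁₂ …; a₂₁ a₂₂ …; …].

T1 = [1 1/2 0; 0 1 0; 0 0 1]
T2·T1 = [1 1/2 4; 0 1 4; 0 0 1]
T3·…·T1 = [-1 -1/2 -4; 0 1 4; 0 0 1]

T = [-1 -1/2 -4; 0 1 4; 0 0 1]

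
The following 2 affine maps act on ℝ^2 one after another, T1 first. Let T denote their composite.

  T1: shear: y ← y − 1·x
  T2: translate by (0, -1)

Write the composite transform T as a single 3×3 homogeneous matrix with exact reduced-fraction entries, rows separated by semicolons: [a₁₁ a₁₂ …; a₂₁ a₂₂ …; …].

T = [1 0 0; -1 1 -1; 0 0 1]

T1 = [1 0 0; -1 1 0; 0 0 1]
T2·T1 = [1 0 0; -1 1 -1; 0 0 1]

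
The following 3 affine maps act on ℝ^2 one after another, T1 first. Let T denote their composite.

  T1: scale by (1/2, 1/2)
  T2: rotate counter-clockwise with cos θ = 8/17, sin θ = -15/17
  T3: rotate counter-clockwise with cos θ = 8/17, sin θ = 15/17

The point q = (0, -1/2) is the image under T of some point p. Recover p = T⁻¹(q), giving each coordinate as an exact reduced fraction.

p = (0, -1)

T1 = [1/2 0 0; 0 1/2 0; 0 0 1]
T2·T1 = [4/17 15/34 0; -15/34 4/17 0; 0 0 1]
T3·…·T1 = [1/2 0 0; 0 1/2 0; 0 0 1]
det M = 1/4; M⁻¹ = [2 0 0; 0 2 0; 0 0 1]
M⁻¹ · (0, -1/2)ᵀ = (0, -1)ᵀ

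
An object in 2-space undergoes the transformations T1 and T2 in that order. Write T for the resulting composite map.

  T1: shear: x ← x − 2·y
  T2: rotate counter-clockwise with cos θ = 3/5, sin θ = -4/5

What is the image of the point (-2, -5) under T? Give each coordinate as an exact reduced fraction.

T(p) = (4/5, -47/5)

T1 shear: x ← x − 2·y: (-2, -5) → (8, -5)
T2 rotate counter-clockwise with cos θ = 3/5, sin θ = -4/5: (8, -5) → (4/5, -47/5)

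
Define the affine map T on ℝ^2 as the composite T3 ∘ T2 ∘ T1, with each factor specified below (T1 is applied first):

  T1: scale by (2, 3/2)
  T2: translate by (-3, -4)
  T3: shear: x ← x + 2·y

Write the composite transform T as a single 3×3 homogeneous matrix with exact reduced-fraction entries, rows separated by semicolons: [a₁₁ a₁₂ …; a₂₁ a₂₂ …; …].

T = [2 3 -11; 0 3/2 -4; 0 0 1]

T1 = [2 0 0; 0 3/2 0; 0 0 1]
T2·T1 = [2 0 -3; 0 3/2 -4; 0 0 1]
T3·…·T1 = [2 3 -11; 0 3/2 -4; 0 0 1]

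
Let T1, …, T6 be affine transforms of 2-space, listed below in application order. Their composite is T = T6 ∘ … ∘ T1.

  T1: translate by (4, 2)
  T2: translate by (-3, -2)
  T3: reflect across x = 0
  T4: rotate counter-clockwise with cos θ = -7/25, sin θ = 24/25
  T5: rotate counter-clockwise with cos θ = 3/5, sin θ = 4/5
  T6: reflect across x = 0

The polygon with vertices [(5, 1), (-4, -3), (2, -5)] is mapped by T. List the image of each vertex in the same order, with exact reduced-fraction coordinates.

image vertices: (-658/125, -381/125), (219/125, 483/125), (-571/125, 453/125)

T1 translate by (4, 2): (5, 1) → (9, 3); (-4, -3) → (0, -1); (2, -5) → (6, -3)
T2 translate by (-3, -2): (9, 3) → (6, 1); (0, -1) → (-3, -3); (6, -3) → (3, -5)
T3 reflect across x = 0: (6, 1) → (-6, 1); (-3, -3) → (3, -3); (3, -5) → (-3, -5)
T4 rotate counter-clockwise with cos θ = -7/25, sin θ = 24/25: (-6, 1) → (18/25, -151/25); (3, -3) → (51/25, 93/25); (-3, -5) → (141/25, -37/25)
T5 rotate counter-clockwise with cos θ = 3/5, sin θ = 4/5: (18/25, -151/25) → (658/125, -381/125); (51/25, 93/25) → (-219/125, 483/125); (141/25, -37/25) → (571/125, 453/125)
T6 reflect across x = 0: (658/125, -381/125) → (-658/125, -381/125); (-219/125, 483/125) → (219/125, 483/125); (571/125, 453/125) → (-571/125, 453/125)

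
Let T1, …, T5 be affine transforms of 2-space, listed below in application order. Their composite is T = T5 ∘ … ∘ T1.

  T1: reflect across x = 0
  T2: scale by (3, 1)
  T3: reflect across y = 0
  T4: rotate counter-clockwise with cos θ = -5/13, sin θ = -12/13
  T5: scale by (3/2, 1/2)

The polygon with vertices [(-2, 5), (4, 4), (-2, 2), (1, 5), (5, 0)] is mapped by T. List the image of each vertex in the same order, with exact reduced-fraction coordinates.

image vertices: (-135/13, -47/26), (18/13, 82/13), (-81/13, -31/13), (-135/26, 61/26), (225/26, 90/13)

T1 reflect across x = 0: (-2, 5) → (2, 5); (4, 4) → (-4, 4); (-2, 2) → (2, 2); (1, 5) → (-1, 5); (5, 0) → (-5, 0)
T2 scale by (3, 1): (2, 5) → (6, 5); (-4, 4) → (-12, 4); (2, 2) → (6, 2); (-1, 5) → (-3, 5); (-5, 0) → (-15, 0)
T3 reflect across y = 0: (6, 5) → (6, -5); (-12, 4) → (-12, -4); (6, 2) → (6, -2); (-3, 5) → (-3, -5); (-15, 0) → (-15, 0)
T4 rotate counter-clockwise with cos θ = -5/13, sin θ = -12/13: (6, -5) → (-90/13, -47/13); (-12, -4) → (12/13, 164/13); (6, -2) → (-54/13, -62/13); (-3, -5) → (-45/13, 61/13); (-15, 0) → (75/13, 180/13)
T5 scale by (3/2, 1/2): (-90/13, -47/13) → (-135/13, -47/26); (12/13, 164/13) → (18/13, 82/13); (-54/13, -62/13) → (-81/13, -31/13); (-45/13, 61/13) → (-135/26, 61/26); (75/13, 180/13) → (225/26, 90/13)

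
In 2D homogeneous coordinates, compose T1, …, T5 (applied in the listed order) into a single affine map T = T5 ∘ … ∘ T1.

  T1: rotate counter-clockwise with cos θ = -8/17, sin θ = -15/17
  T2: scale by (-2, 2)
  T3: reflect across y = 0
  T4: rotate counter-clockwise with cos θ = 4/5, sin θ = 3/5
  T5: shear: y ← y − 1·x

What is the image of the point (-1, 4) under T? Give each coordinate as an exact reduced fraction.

T(p) = (-38/5, 22/5)

T1 rotate counter-clockwise with cos θ = -8/17, sin θ = -15/17: (-1, 4) → (4, -1)
T2 scale by (-2, 2): (4, -1) → (-8, -2)
T3 reflect across y = 0: (-8, -2) → (-8, 2)
T4 rotate counter-clockwise with cos θ = 4/5, sin θ = 3/5: (-8, 2) → (-38/5, -16/5)
T5 shear: y ← y − 1·x: (-38/5, -16/5) → (-38/5, 22/5)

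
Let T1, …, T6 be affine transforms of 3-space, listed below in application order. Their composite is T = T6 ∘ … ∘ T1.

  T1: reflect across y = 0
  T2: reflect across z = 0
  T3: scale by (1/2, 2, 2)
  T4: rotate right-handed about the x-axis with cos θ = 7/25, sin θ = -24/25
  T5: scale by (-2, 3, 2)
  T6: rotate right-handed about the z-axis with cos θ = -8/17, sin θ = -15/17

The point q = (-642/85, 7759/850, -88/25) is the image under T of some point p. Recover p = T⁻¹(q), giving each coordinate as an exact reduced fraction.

T1 = [1 0 0 0; 0 -1 0 0; 0 0 1 0; 0 0 0 1]
T2·T1 = [1 0 0 0; 0 -1 0 0; 0 0 -1 0; 0 0 0 1]
T3·…·T1 = [1/2 0 0 0; 0 -2 0 0; 0 0 -2 0; 0 0 0 1]
T4·…·T1 = [1/2 0 0 0; 0 -14/25 -48/25 0; 0 48/25 -14/25 0; 0 0 0 1]
T5·…·T1 = [-1 0 0 0; 0 -42/25 -144/25 0; 0 96/25 -28/25 0; 0 0 0 1]
T6·…·T1 = [8/17 -126/85 -432/85 0; 15/17 336/425 1152/425 0; 0 96/25 -28/25 0; 0 0 0 1]
det M = -24; M⁻¹ = [8/17 15/17 0 0; -7/170 28/1275 6/25 0; -12/85 32/425 -7/100 0; 0 0 0 1]
M⁻¹ · (-642/85, 7759/850, -88/25)ᵀ = (9/2, -1/3, 2)ᵀ

p = (9/2, -1/3, 2)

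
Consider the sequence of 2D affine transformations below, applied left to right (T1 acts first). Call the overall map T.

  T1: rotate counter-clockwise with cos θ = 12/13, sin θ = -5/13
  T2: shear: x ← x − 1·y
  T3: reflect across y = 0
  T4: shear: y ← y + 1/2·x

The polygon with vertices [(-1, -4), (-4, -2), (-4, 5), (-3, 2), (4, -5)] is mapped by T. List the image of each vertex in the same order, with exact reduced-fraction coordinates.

T1 rotate counter-clockwise with cos θ = 12/13, sin θ = -5/13: (-1, -4) → (-32/13, -43/13); (-4, -2) → (-58/13, -4/13); (-4, 5) → (-23/13, 80/13); (-3, 2) → (-2, 3); (4, -5) → (23/13, -80/13)
T2 shear: x ← x − 1·y: (-32/13, -43/13) → (11/13, -43/13); (-58/13, -4/13) → (-54/13, -4/13); (-23/13, 80/13) → (-103/13, 80/13); (-2, 3) → (-5, 3); (23/13, -80/13) → (103/13, -80/13)
T3 reflect across y = 0: (11/13, -43/13) → (11/13, 43/13); (-54/13, -4/13) → (-54/13, 4/13); (-103/13, 80/13) → (-103/13, -80/13); (-5, 3) → (-5, -3); (103/13, -80/13) → (103/13, 80/13)
T4 shear: y ← y + 1/2·x: (11/13, 43/13) → (11/13, 97/26); (-54/13, 4/13) → (-54/13, -23/13); (-103/13, -80/13) → (-103/13, -263/26); (-5, -3) → (-5, -11/2); (103/13, 80/13) → (103/13, 263/26)

image vertices: (11/13, 97/26), (-54/13, -23/13), (-103/13, -263/26), (-5, -11/2), (103/13, 263/26)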